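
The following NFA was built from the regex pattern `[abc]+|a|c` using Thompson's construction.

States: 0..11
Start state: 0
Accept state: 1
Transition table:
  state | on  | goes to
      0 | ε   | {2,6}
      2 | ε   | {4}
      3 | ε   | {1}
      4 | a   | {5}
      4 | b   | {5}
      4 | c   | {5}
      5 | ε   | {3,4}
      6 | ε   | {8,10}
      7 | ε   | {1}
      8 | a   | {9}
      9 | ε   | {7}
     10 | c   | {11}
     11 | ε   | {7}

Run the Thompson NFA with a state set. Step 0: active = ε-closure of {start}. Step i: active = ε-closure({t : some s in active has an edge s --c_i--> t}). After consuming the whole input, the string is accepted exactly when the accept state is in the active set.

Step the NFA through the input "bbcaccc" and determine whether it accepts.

initial (ε-close {0}): {0,2,4,6,8,10}
'b' @ 1: {1,3,4,5}  (accept∈set)
'b' @ 2: {1,3,4,5}  (accept∈set)
'c' @ 3: {1,3,4,5}  (accept∈set)
'a' @ 4: {1,3,4,5}  (accept∈set)
'c' @ 5: {1,3,4,5}  (accept∈set)
'c' @ 6: {1,3,4,5}  (accept∈set)
'c' @ 7: {1,3,4,5}  (accept∈set)
end set {1,3,4,5} — state 1 in

Answer: ACCEPT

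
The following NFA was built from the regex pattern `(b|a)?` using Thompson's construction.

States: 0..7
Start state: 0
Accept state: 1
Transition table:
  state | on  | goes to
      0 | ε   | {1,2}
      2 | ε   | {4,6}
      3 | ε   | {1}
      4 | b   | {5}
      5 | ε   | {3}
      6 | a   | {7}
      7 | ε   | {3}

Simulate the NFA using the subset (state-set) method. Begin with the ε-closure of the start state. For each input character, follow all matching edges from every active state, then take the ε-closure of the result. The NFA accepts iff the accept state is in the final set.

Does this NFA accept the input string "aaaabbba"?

Answer: REJECT

Trace:
initial (ε-close {0}): {0,1,2,4,6}
'a' @ 1: {1,3,7}  (accept∈set)
'a' @ 2: {}  — dead — no transitions
rest 'aabbba' ignored (set empty)
final: {}; accept 1 not in set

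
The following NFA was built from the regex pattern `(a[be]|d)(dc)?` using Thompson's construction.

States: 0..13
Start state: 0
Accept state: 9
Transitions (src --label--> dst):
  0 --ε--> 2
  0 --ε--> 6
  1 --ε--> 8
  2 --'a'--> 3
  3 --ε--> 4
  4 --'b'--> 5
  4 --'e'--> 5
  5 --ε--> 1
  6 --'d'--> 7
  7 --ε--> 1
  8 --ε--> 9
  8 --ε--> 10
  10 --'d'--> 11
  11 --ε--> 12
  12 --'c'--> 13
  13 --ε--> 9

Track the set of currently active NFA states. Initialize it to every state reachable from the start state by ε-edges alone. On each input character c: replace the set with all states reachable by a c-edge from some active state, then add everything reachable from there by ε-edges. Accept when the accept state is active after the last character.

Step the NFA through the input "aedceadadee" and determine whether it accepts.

Answer: REJECT

Derivation:
S₀ = ε-closure({0}) = {0,2,6}
'a' @ 1: {3,4}
'e' @ 2: {1,5,8,9,10}  [accepting]
'd' @ 3: {11,12}
'c' @ 4: {9,13}  [accepting]
'e' @ 5: {}  — no active states
rest 'adadee' ignored (set empty)
end set {} — state 9 not in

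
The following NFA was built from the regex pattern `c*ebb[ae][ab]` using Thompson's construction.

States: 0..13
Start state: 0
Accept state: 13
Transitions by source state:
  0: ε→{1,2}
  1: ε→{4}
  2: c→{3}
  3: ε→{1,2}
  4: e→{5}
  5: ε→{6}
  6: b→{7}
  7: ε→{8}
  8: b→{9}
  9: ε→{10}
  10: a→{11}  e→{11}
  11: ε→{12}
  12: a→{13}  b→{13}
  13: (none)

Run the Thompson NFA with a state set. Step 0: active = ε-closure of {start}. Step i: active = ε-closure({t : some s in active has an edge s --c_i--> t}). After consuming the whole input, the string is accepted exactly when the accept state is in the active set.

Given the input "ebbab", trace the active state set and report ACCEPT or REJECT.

S₀ = ε-closure({0}) = {0,1,2,4}
'e' @ 1: {5,6}
'b' @ 2: {7,8}
'b' @ 3: {9,10}
'a' @ 4: {11,12}
'b' @ 5: {13}  (accept∈set)
after full input: {13}  (accept=13 in)

Answer: ACCEPT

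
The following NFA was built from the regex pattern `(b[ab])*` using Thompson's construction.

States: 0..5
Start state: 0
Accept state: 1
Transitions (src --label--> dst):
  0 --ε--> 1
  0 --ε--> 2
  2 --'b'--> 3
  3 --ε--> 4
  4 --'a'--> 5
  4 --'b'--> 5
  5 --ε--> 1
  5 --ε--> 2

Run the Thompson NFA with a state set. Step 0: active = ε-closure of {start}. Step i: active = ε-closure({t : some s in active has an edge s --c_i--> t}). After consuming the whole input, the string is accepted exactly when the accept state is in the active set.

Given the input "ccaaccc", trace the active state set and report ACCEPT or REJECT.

S₀ = ε-closure({0}) = {0,1,2}
'c' @ 1: {}  — state set empty
rest 'caaccc' ignored (set empty)
end set {} — state 1 not in

Answer: REJECT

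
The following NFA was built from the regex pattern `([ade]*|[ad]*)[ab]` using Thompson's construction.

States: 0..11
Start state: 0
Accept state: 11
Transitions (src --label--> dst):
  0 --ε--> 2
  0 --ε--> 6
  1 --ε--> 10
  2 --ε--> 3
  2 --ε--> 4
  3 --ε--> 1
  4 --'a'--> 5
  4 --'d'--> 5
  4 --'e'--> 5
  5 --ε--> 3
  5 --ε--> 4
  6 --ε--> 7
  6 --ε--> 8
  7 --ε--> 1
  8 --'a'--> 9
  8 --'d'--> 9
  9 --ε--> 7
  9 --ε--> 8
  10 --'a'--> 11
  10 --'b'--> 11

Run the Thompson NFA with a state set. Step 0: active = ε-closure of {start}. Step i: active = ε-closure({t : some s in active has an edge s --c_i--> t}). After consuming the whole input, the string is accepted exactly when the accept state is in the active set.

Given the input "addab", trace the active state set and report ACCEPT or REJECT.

S₀ = ε-closure({0}) = {0,1,2,3,4,6,7,8,10}
'a' @ 1: {1,3,4,5,7,8,9,10,11}  [accepting]
'd' @ 2: {1,3,4,5,7,8,9,10}
'd' @ 3: {1,3,4,5,7,8,9,10}
'a' @ 4: {1,3,4,5,7,8,9,10,11}  [accepting]
'b' @ 5: {11}  [accepting]
end set {11} — state 11 in

Answer: ACCEPT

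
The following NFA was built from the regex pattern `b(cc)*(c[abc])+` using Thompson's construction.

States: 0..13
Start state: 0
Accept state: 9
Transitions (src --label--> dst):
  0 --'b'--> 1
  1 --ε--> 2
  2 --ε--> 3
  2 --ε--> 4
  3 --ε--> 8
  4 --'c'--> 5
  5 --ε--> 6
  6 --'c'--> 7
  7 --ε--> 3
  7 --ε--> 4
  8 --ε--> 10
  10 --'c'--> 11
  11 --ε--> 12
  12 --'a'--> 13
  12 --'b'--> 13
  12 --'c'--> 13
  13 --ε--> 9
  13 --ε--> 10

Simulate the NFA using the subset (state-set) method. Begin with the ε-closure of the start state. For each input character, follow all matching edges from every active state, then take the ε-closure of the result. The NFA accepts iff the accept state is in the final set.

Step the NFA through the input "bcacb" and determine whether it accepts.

start: ε-closure({0}) = {0}
'b' @ 1: {1,2,3,4,8,10}
'c' @ 2: {5,6,11,12}
'a' @ 3: {9,10,13}  ✓accept
'c' @ 4: {11,12}
'b' @ 5: {9,10,13}  ✓accept
after full input: {9,10,13}  (accept=9 in)

Answer: ACCEPT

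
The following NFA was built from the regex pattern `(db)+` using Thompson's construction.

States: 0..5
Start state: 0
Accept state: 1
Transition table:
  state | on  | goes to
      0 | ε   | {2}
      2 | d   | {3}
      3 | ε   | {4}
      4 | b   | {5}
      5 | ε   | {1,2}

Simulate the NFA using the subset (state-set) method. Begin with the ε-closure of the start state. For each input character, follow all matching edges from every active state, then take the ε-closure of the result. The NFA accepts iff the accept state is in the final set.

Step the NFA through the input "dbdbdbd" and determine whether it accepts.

start: ε-closure({0}) = {0,2}
'd' @ 1: {3,4}
'b' @ 2: {1,2,5}  (accept∈set)
'd' @ 3: {3,4}
'b' @ 4: {1,2,5}  (accept∈set)
'd' @ 5: {3,4}
'b' @ 6: {1,2,5}  (accept∈set)
'd' @ 7: {3,4}
after full input: {3,4}  (accept=1 not in)

Answer: REJECT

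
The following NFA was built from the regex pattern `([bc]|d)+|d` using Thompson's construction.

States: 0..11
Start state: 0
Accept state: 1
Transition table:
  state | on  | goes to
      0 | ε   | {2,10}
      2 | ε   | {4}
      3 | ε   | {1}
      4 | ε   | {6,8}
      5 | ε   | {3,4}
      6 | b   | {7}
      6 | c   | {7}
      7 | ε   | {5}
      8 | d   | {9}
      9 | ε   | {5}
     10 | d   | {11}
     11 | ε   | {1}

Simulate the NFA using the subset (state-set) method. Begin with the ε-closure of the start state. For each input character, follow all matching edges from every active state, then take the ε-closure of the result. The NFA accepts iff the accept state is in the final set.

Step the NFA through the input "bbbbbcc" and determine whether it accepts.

Answer: ACCEPT

Derivation:
S₀ = ε-closure({0}) = {0,2,4,6,8,10}
'b' @ 1: {1,3,4,5,6,7,8}  ✓accept
'b' @ 2: {1,3,4,5,6,7,8}  ✓accept
'b' @ 3: {1,3,4,5,6,7,8}  ✓accept
'b' @ 4: {1,3,4,5,6,7,8}  ✓accept
'b' @ 5: {1,3,4,5,6,7,8}  ✓accept
'c' @ 6: {1,3,4,5,6,7,8}  ✓accept
'c' @ 7: {1,3,4,5,6,7,8}  ✓accept
end set {1,3,4,5,6,7,8} — state 1 in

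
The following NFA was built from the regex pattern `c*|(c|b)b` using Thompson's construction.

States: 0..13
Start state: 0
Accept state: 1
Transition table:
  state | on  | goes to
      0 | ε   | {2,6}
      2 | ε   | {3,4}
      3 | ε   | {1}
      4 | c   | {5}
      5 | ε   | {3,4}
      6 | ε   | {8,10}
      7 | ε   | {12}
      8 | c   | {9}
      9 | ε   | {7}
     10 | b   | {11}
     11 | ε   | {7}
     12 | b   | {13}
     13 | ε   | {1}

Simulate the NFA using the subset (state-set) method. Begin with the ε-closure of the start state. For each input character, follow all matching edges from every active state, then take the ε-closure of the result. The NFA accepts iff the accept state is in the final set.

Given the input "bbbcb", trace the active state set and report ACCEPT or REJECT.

Answer: REJECT

Derivation:
initial (ε-close {0}): {0,1,2,3,4,6,8,10}
'b' @ 1: {7,11,12}
'b' @ 2: {1,13}  [accepting]
'b' @ 3: {}  — no active states
rest 'cb' ignored (set empty)
end set {} — state 1 not in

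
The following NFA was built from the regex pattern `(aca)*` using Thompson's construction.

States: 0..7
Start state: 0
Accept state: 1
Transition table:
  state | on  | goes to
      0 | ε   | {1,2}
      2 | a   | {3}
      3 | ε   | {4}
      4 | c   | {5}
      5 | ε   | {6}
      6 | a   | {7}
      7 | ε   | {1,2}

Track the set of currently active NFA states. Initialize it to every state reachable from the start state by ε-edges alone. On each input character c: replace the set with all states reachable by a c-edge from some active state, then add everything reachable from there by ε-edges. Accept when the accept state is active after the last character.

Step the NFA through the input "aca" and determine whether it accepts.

Answer: ACCEPT

Steps:
S₀ = ε-closure({0}) = {0,1,2}
'a' @ 1: {3,4}
'c' @ 2: {5,6}
'a' @ 3: {1,2,7}  [accepting]
final: {1,2,7}; accept 1 in set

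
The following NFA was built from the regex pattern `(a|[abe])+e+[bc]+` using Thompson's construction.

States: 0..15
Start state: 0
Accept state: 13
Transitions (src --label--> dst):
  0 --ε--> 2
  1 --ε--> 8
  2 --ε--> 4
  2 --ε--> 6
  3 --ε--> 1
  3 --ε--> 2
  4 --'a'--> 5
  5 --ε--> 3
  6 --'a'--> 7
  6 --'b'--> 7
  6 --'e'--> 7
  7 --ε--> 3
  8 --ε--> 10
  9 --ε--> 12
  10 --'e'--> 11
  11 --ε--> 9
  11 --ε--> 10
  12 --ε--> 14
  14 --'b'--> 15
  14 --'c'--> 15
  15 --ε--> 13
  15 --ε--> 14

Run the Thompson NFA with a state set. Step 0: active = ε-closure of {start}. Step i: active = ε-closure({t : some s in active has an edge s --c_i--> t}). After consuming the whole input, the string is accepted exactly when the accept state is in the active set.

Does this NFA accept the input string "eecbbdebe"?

Answer: REJECT

Steps:
start: ε-closure({0}) = {0,2,4,6}
'e' @ 1: {1,2,3,4,6,7,8,10}
'e' @ 2: {1,2,3,4,6,7,8,9,10,11,12,14}
'c' @ 3: {13,14,15}  (accept∈set)
'b' @ 4: {13,14,15}  (accept∈set)
'b' @ 5: {13,14,15}  (accept∈set)
'd' @ 6: {}  — dead — no transitions
rest 'ebe' ignored (set empty)
after full input: {}  (accept=13 not in)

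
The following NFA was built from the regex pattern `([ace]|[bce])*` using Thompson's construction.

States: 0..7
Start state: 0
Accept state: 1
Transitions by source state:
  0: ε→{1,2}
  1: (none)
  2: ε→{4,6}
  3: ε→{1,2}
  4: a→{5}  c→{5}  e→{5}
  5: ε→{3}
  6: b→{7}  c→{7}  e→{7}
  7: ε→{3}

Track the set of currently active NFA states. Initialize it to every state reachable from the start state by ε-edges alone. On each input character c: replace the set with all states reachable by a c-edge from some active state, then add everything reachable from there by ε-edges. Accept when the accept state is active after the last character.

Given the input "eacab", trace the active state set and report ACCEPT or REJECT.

start: ε-closure({0}) = {0,1,2,4,6}
'e' @ 1: {1,2,3,4,5,6,7}  (accept∈set)
'a' @ 2: {1,2,3,4,5,6}  (accept∈set)
'c' @ 3: {1,2,3,4,5,6,7}  (accept∈set)
'a' @ 4: {1,2,3,4,5,6}  (accept∈set)
'b' @ 5: {1,2,3,4,6,7}  (accept∈set)
after full input: {1,2,3,4,6,7}  (accept=1 in)

Answer: ACCEPT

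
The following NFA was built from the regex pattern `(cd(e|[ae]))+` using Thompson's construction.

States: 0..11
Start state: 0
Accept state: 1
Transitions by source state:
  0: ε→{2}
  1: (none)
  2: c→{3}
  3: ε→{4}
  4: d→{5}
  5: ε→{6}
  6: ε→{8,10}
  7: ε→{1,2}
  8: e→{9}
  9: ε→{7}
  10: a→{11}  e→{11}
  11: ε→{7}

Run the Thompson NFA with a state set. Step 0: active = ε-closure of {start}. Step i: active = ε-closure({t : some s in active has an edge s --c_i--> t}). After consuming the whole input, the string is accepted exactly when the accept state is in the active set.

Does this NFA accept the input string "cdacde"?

S₀ = ε-closure({0}) = {0,2}
'c' @ 1: {3,4}
'd' @ 2: {5,6,8,10}
'a' @ 3: {1,2,7,11}  (accept∈set)
'c' @ 4: {3,4}
'd' @ 5: {5,6,8,10}
'e' @ 6: {1,2,7,9,11}  (accept∈set)
final: {1,2,7,9,11}; accept 1 in set

Answer: ACCEPT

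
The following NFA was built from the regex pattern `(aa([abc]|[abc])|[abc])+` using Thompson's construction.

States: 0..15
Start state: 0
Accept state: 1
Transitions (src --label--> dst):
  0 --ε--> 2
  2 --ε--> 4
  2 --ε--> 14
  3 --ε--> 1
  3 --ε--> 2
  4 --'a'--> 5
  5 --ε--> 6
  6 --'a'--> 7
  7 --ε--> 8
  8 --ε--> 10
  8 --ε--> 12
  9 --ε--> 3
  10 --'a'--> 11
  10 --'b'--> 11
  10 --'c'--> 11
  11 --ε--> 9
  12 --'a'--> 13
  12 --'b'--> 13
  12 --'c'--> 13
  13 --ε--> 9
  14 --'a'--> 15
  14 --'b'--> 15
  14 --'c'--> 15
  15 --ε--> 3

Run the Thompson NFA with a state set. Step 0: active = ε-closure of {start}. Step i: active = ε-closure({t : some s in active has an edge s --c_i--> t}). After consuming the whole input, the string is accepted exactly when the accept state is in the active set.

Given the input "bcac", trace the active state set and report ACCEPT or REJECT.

S₀ = ε-closure({0}) = {0,2,4,14}
'b' @ 1: {1,2,3,4,14,15}  ✓accept
'c' @ 2: {1,2,3,4,14,15}  ✓accept
'a' @ 3: {1,2,3,4,5,6,14,15}  ✓accept
'c' @ 4: {1,2,3,4,14,15}  ✓accept
final: {1,2,3,4,14,15}; accept 1 in set

Answer: ACCEPT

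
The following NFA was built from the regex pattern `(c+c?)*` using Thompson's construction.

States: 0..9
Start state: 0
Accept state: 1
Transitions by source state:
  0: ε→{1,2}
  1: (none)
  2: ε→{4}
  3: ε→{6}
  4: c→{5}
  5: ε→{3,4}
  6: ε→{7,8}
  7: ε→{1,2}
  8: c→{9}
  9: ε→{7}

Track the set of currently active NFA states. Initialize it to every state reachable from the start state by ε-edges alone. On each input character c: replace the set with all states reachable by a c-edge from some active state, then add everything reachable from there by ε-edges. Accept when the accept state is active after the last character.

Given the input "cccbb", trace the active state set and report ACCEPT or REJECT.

Answer: REJECT

Trace:
S₀ = ε-closure({0}) = {0,1,2,4}
'c' @ 1: {1,2,3,4,5,6,7,8}  ✓accept
'c' @ 2: {1,2,3,4,5,6,7,8,9}  ✓accept
'c' @ 3: {1,2,3,4,5,6,7,8,9}  ✓accept
'b' @ 4: {}  — no active states
rest 'b' ignored (set empty)
final: {}; accept 1 not in set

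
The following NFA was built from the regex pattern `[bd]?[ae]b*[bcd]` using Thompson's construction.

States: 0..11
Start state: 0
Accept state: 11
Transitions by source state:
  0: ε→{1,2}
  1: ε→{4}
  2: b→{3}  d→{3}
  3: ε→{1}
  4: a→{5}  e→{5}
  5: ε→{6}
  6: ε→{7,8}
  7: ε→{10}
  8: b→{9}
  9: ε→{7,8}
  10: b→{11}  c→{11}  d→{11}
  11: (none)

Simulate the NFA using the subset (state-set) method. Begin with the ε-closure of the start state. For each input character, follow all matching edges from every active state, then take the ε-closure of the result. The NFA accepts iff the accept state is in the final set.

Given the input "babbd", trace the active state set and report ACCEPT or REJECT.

initial (ε-close {0}): {0,1,2,4}
'b' @ 1: {1,3,4}
'a' @ 2: {5,6,7,8,10}
'b' @ 3: {7,8,9,10,11}  [accepting]
'b' @ 4: {7,8,9,10,11}  [accepting]
'd' @ 5: {11}  [accepting]
final: {11}; accept 11 in set

Answer: ACCEPT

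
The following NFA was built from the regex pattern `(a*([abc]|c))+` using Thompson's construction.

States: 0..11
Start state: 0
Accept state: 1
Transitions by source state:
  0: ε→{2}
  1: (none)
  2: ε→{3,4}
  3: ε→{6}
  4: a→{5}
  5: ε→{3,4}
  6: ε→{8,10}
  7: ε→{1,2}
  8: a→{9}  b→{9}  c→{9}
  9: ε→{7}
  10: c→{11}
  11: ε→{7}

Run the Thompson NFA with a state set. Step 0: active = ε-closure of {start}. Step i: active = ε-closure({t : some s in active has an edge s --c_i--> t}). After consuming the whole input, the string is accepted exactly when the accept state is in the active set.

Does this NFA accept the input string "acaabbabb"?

S₀ = ε-closure({0}) = {0,2,3,4,6,8,10}
'a' @ 1: {1,2,3,4,5,6,7,8,9,10}  (accept∈set)
'c' @ 2: {1,2,3,4,6,7,8,9,10,11}  (accept∈set)
'a' @ 3: {1,2,3,4,5,6,7,8,9,10}  (accept∈set)
'a' @ 4: {1,2,3,4,5,6,7,8,9,10}  (accept∈set)
'b' @ 5: {1,2,3,4,6,7,8,9,10}  (accept∈set)
'b' @ 6: {1,2,3,4,6,7,8,9,10}  (accept∈set)
'a' @ 7: {1,2,3,4,5,6,7,8,9,10}  (accept∈set)
'b' @ 8: {1,2,3,4,6,7,8,9,10}  (accept∈set)
'b' @ 9: {1,2,3,4,6,7,8,9,10}  (accept∈set)
end set {1,2,3,4,6,7,8,9,10} — state 1 in

Answer: ACCEPT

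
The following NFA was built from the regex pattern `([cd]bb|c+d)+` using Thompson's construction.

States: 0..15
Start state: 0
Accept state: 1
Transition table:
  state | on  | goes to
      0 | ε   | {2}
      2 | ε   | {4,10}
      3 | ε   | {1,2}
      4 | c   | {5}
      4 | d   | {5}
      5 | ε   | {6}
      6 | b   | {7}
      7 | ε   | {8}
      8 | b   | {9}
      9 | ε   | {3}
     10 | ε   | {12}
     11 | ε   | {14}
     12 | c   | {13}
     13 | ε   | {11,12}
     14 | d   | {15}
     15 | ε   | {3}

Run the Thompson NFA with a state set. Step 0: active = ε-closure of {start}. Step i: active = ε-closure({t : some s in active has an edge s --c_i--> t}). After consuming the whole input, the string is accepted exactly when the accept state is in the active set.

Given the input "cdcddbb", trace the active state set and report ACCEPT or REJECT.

start: ε-closure({0}) = {0,2,4,10,12}
'c' @ 1: {5,6,11,12,13,14}
'd' @ 2: {1,2,3,4,10,12,15}  (accept∈set)
'c' @ 3: {5,6,11,12,13,14}
'd' @ 4: {1,2,3,4,10,12,15}  (accept∈set)
'd' @ 5: {5,6}
'b' @ 6: {7,8}
'b' @ 7: {1,2,3,4,9,10,12}  (accept∈set)
end set {1,2,3,4,9,10,12} — state 1 in

Answer: ACCEPT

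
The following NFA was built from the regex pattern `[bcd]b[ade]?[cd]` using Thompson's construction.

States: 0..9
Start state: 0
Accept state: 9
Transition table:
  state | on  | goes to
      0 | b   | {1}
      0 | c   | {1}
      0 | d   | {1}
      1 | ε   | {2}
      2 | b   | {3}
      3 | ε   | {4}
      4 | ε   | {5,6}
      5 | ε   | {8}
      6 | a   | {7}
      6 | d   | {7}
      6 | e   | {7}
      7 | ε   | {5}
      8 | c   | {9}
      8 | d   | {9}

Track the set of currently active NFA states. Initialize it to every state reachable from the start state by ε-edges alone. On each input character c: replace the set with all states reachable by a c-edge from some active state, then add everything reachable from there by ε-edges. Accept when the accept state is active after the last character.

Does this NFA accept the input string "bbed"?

Answer: ACCEPT

Steps:
start: ε-closure({0}) = {0}
'b' @ 1: {1,2}
'b' @ 2: {3,4,5,6,8}
'e' @ 3: {5,7,8}
'd' @ 4: {9}  [accepting]
end set {9} — state 9 in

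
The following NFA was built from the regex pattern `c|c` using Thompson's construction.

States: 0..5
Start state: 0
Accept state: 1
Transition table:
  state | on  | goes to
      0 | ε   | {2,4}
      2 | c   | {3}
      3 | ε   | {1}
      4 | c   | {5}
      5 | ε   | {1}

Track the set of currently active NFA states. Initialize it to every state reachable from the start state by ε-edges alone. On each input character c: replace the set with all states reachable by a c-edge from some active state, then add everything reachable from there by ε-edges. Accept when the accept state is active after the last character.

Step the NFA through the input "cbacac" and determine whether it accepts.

initial (ε-close {0}): {0,2,4}
'c' @ 1: {1,3,5}  [accepting]
'b' @ 2: {}  — dead — no transitions
rest 'acac' ignored (set empty)
end set {} — state 1 not in

Answer: REJECT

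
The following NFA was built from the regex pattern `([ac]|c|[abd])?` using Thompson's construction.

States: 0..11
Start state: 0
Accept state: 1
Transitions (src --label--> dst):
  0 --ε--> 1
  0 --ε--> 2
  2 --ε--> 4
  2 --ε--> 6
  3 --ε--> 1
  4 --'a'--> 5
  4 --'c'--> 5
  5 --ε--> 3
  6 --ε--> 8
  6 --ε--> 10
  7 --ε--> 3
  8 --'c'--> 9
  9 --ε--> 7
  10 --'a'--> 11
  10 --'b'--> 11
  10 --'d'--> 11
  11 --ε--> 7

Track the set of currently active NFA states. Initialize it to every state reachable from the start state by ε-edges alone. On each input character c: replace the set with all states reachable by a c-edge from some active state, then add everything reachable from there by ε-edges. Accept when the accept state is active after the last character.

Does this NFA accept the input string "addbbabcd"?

S₀ = ε-closure({0}) = {0,1,2,4,6,8,10}
'a' @ 1: {1,3,5,7,11}  (accept∈set)
'd' @ 2: {}  — dead — no transitions
rest 'dbbabcd' ignored (set empty)
final: {}; accept 1 not in set

Answer: REJECT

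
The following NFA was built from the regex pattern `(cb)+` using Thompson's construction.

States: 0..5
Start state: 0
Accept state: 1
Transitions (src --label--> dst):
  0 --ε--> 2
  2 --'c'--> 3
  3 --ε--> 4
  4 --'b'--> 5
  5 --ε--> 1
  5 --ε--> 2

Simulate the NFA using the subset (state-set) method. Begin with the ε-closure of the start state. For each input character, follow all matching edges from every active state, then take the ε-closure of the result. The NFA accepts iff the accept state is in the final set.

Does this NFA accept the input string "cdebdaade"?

S₀ = ε-closure({0}) = {0,2}
'c' @ 1: {3,4}
'd' @ 2: {}  — no active states
rest 'ebdaade' ignored (set empty)
final: {}; accept 1 not in set

Answer: REJECT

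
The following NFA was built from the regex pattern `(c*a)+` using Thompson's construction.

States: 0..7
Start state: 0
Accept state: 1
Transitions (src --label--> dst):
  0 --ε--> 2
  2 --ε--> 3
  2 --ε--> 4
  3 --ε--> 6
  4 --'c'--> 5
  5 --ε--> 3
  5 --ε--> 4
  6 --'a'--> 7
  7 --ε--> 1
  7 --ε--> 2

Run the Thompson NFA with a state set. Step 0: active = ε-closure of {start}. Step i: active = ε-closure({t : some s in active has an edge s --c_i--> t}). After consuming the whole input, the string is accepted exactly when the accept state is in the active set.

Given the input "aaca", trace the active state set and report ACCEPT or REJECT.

Answer: ACCEPT

Derivation:
initial (ε-close {0}): {0,2,3,4,6}
'a' @ 1: {1,2,3,4,6,7}  (accept∈set)
'a' @ 2: {1,2,3,4,6,7}  (accept∈set)
'c' @ 3: {3,4,5,6}
'a' @ 4: {1,2,3,4,6,7}  (accept∈set)
end set {1,2,3,4,6,7} — state 1 in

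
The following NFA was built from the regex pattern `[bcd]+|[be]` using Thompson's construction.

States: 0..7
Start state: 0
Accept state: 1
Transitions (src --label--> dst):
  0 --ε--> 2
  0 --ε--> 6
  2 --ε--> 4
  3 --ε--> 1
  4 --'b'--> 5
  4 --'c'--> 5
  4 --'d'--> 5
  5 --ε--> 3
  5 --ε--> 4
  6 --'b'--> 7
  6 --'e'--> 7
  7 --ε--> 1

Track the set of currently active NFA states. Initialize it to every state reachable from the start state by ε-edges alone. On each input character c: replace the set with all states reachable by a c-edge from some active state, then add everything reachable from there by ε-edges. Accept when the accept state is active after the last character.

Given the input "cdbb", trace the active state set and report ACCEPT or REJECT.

Answer: ACCEPT

Steps:
start: ε-closure({0}) = {0,2,4,6}
'c' @ 1: {1,3,4,5}  ✓accept
'd' @ 2: {1,3,4,5}  ✓accept
'b' @ 3: {1,3,4,5}  ✓accept
'b' @ 4: {1,3,4,5}  ✓accept
after full input: {1,3,4,5}  (accept=1 in)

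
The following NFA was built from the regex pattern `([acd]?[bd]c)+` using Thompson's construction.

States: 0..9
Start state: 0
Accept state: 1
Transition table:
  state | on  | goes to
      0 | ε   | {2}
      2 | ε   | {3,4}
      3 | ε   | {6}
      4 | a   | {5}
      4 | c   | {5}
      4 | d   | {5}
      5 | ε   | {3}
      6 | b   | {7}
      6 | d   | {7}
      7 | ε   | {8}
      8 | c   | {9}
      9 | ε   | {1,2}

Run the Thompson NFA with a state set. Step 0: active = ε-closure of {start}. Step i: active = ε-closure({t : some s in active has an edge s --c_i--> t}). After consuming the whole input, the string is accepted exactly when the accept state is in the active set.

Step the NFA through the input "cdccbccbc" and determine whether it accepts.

Answer: ACCEPT

Derivation:
initial (ε-close {0}): {0,2,3,4,6}
'c' @ 1: {3,5,6}
'd' @ 2: {7,8}
'c' @ 3: {1,2,3,4,6,9}  ✓accept
'c' @ 4: {3,5,6}
'b' @ 5: {7,8}
'c' @ 6: {1,2,3,4,6,9}  ✓accept
'c' @ 7: {3,5,6}
'b' @ 8: {7,8}
'c' @ 9: {1,2,3,4,6,9}  ✓accept
end set {1,2,3,4,6,9} — state 1 in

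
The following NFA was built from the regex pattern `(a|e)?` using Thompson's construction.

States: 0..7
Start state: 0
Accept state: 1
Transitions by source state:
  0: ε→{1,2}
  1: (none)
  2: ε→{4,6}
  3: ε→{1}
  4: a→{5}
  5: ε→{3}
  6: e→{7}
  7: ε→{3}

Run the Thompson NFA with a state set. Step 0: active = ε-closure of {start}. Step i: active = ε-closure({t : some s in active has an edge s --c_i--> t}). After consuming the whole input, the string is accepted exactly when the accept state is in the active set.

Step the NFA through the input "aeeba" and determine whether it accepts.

S₀ = ε-closure({0}) = {0,1,2,4,6}
'a' @ 1: {1,3,5}  ✓accept
'e' @ 2: {}  — state set empty
rest 'eba' ignored (set empty)
final: {}; accept 1 not in set

Answer: REJECT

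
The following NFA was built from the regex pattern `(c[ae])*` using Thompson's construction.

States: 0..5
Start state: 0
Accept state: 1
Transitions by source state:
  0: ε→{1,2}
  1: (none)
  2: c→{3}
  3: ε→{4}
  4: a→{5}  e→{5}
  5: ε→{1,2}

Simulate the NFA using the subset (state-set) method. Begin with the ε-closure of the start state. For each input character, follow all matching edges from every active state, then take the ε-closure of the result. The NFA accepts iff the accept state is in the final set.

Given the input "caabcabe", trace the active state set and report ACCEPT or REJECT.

Answer: REJECT

Derivation:
initial (ε-close {0}): {0,1,2}
'c' @ 1: {3,4}
'a' @ 2: {1,2,5}  [accepting]
'a' @ 3: {}  — state set empty
rest 'bcabe' ignored (set empty)
final: {}; accept 1 not in set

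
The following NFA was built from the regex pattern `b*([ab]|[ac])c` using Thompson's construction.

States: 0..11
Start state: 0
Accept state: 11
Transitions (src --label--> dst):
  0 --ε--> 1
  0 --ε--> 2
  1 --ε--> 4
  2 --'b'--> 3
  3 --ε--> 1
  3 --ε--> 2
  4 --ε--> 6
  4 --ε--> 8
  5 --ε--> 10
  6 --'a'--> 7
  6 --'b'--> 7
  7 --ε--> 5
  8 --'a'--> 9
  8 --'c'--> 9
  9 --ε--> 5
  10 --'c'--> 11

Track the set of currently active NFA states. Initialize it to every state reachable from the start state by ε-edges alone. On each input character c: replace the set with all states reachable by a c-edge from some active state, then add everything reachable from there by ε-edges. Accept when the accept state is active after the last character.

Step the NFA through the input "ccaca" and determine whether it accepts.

Answer: REJECT

Steps:
initial (ε-close {0}): {0,1,2,4,6,8}
'c' @ 1: {5,9,10}
'c' @ 2: {11}  (accept∈set)
'a' @ 3: {}  — no active states
rest 'ca' ignored (set empty)
final: {}; accept 11 not in set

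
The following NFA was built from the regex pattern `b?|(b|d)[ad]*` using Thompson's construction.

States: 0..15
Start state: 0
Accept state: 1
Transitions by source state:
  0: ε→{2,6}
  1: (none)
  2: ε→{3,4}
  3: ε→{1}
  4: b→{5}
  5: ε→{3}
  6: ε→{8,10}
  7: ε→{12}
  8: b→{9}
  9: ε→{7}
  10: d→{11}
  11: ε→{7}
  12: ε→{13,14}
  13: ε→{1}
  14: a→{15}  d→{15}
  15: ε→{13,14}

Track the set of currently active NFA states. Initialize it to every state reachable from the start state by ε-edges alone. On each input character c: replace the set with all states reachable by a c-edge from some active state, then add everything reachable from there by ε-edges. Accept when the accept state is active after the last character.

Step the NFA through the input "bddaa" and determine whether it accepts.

S₀ = ε-closure({0}) = {0,1,2,3,4,6,8,10}
'b' @ 1: {1,3,5,7,9,12,13,14}  [accepting]
'd' @ 2: {1,13,14,15}  [accepting]
'd' @ 3: {1,13,14,15}  [accepting]
'a' @ 4: {1,13,14,15}  [accepting]
'a' @ 5: {1,13,14,15}  [accepting]
after full input: {1,13,14,15}  (accept=1 in)

Answer: ACCEPT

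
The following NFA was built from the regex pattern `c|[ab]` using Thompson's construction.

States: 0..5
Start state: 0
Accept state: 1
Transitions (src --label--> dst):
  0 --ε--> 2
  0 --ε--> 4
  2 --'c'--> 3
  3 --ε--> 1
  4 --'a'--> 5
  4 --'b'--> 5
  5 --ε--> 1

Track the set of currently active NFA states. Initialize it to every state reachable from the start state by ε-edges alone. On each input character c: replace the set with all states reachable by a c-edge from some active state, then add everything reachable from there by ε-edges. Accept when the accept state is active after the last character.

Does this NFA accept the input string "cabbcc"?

start: ε-closure({0}) = {0,2,4}
'c' @ 1: {1,3}  ✓accept
'a' @ 2: {}  — state set empty
rest 'bbcc' ignored (set empty)
after full input: {}  (accept=1 not in)

Answer: REJECT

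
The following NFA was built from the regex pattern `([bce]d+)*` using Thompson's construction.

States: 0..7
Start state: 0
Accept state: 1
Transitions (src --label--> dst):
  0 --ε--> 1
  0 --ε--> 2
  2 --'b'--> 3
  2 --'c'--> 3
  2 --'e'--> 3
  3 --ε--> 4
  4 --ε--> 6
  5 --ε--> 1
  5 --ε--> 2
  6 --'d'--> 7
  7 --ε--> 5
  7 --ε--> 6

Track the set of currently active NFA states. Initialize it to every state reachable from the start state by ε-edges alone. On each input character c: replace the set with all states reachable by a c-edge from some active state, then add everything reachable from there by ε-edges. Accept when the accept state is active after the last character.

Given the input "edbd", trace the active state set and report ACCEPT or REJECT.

Answer: ACCEPT

Steps:
S₀ = ε-closure({0}) = {0,1,2}
'e' @ 1: {3,4,6}
'd' @ 2: {1,2,5,6,7}  [accepting]
'b' @ 3: {3,4,6}
'd' @ 4: {1,2,5,6,7}  [accepting]
after full input: {1,2,5,6,7}  (accept=1 in)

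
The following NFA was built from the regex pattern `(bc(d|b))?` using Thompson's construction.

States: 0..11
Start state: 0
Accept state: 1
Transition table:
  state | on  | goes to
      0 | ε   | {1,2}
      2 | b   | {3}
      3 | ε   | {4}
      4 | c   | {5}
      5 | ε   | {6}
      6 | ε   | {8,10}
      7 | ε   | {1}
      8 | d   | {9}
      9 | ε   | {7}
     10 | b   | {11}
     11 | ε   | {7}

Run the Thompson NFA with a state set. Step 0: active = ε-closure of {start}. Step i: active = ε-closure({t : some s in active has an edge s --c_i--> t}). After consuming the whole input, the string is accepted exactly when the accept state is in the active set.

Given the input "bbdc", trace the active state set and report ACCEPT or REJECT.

Answer: REJECT

Derivation:
initial (ε-close {0}): {0,1,2}
'b' @ 1: {3,4}
'b' @ 2: {}  — dead — no transitions
rest 'dc' ignored (set empty)
end set {} — state 1 not in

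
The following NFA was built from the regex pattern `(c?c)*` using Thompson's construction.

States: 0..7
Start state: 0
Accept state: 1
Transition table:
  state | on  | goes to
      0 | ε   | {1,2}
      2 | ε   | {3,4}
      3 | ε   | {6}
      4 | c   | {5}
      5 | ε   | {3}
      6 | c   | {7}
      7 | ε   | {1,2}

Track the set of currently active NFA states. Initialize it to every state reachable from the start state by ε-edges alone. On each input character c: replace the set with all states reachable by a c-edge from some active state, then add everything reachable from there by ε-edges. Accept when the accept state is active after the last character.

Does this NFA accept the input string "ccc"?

Answer: ACCEPT

Steps:
S₀ = ε-closure({0}) = {0,1,2,3,4,6}
'c' @ 1: {1,2,3,4,5,6,7}  (accept∈set)
'c' @ 2: {1,2,3,4,5,6,7}  (accept∈set)
'c' @ 3: {1,2,3,4,5,6,7}  (accept∈set)
final: {1,2,3,4,5,6,7}; accept 1 in set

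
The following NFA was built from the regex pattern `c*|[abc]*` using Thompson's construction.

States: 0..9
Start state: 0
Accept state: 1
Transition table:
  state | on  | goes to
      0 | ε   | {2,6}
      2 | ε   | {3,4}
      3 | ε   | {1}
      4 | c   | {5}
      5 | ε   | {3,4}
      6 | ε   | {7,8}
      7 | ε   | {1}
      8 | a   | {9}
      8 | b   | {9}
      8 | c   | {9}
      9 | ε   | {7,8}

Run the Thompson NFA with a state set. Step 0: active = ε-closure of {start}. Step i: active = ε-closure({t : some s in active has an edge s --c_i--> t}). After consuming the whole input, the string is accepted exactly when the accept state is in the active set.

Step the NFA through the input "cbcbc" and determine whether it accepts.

Answer: ACCEPT

Steps:
initial (ε-close {0}): {0,1,2,3,4,6,7,8}
'c' @ 1: {1,3,4,5,7,8,9}  ✓accept
'b' @ 2: {1,7,8,9}  ✓accept
'c' @ 3: {1,7,8,9}  ✓accept
'b' @ 4: {1,7,8,9}  ✓accept
'c' @ 5: {1,7,8,9}  ✓accept
final: {1,7,8,9}; accept 1 in set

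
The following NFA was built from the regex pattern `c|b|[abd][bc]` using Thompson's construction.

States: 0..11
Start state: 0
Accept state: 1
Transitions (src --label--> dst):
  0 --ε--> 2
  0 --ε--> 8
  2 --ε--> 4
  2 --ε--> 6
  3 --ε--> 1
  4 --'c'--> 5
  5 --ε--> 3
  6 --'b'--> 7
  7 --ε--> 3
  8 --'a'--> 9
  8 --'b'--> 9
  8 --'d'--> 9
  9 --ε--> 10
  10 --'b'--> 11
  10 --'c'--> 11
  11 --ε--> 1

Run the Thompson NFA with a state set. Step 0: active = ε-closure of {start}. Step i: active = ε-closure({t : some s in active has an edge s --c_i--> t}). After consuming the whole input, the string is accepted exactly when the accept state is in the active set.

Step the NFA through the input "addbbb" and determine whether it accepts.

S₀ = ε-closure({0}) = {0,2,4,6,8}
'a' @ 1: {9,10}
'd' @ 2: {}  — state set empty
rest 'dbbb' ignored (set empty)
final: {}; accept 1 not in set

Answer: REJECT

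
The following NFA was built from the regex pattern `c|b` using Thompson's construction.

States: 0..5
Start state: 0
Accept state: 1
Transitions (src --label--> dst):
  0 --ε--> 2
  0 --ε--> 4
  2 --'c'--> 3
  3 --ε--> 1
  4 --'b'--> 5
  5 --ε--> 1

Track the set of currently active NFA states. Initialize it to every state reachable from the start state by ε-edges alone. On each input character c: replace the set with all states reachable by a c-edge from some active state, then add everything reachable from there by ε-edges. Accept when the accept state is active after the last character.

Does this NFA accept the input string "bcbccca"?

Answer: REJECT

Steps:
S₀ = ε-closure({0}) = {0,2,4}
'b' @ 1: {1,5}  [accepting]
'c' @ 2: {}  — state set empty
rest 'bccca' ignored (set empty)
after full input: {}  (accept=1 not in)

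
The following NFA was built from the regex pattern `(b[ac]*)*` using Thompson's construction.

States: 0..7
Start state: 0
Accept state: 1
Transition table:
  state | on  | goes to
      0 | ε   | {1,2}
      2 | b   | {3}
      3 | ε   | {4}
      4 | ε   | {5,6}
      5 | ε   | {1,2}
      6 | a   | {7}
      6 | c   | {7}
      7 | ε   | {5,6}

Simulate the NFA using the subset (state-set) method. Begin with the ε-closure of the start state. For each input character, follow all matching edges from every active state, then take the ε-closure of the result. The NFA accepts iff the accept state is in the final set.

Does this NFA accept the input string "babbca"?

Answer: ACCEPT

Steps:
initial (ε-close {0}): {0,1,2}
'b' @ 1: {1,2,3,4,5,6}  ✓accept
'a' @ 2: {1,2,5,6,7}  ✓accept
'b' @ 3: {1,2,3,4,5,6}  ✓accept
'b' @ 4: {1,2,3,4,5,6}  ✓accept
'c' @ 5: {1,2,5,6,7}  ✓accept
'a' @ 6: {1,2,5,6,7}  ✓accept
after full input: {1,2,5,6,7}  (accept=1 in)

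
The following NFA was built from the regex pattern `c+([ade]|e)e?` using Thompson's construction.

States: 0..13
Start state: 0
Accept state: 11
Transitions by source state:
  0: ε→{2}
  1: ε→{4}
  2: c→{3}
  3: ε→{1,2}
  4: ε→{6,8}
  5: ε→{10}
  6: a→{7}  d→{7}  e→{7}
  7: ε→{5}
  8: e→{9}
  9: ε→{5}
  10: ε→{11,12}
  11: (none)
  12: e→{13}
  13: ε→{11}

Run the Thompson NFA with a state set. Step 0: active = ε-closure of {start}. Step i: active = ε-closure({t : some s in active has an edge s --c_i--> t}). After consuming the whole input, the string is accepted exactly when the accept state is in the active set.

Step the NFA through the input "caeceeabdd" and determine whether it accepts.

start: ε-closure({0}) = {0,2}
'c' @ 1: {1,2,3,4,6,8}
'a' @ 2: {5,7,10,11,12}  [accepting]
'e' @ 3: {11,13}  [accepting]
'c' @ 4: {}  — dead — no transitions
rest 'eeabdd' ignored (set empty)
final: {}; accept 11 not in set

Answer: REJECT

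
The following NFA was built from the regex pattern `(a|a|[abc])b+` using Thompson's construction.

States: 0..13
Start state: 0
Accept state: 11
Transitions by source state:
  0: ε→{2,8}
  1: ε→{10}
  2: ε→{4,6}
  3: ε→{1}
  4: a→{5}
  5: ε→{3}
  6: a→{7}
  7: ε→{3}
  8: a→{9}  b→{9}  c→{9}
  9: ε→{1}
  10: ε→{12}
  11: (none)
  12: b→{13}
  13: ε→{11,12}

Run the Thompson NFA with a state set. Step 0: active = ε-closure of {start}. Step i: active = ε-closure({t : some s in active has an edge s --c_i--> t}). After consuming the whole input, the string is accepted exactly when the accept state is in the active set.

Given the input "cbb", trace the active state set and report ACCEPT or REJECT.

Answer: ACCEPT

Derivation:
S₀ = ε-closure({0}) = {0,2,4,6,8}
'c' @ 1: {1,9,10,12}
'b' @ 2: {11,12,13}  (accept∈set)
'b' @ 3: {11,12,13}  (accept∈set)
after full input: {11,12,13}  (accept=11 in)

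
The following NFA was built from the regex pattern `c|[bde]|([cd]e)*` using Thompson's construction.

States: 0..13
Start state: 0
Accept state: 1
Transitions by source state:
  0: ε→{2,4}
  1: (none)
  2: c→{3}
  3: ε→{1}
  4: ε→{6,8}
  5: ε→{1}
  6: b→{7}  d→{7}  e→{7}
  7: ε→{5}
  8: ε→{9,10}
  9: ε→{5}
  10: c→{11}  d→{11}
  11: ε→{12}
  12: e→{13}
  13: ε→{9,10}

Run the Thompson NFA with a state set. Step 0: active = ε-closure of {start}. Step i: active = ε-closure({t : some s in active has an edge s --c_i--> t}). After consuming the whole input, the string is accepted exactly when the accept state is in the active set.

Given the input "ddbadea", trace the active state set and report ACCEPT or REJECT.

initial (ε-close {0}): {0,1,2,4,5,6,8,9,10}
'd' @ 1: {1,5,7,11,12}  ✓accept
'd' @ 2: {}  — no active states
rest 'badea' ignored (set empty)
after full input: {}  (accept=1 not in)

Answer: REJECT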